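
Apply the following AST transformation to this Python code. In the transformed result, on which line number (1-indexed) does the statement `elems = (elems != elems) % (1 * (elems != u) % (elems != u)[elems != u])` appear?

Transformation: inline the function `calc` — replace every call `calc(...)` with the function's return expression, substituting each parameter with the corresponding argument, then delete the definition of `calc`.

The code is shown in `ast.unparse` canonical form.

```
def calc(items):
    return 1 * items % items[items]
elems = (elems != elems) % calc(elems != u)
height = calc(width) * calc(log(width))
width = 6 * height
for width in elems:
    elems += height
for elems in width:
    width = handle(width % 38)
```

Transformed code:
elems = (elems != elems) % (1 * (elems != u) % (elems != u)[elems != u])
height = 1 * width % width[width] * (1 * log(width) % log(width)[log(width)])
width = 6 * height
for width in elems:
    elems += height
for elems in width:
    width = handle(width % 38)

1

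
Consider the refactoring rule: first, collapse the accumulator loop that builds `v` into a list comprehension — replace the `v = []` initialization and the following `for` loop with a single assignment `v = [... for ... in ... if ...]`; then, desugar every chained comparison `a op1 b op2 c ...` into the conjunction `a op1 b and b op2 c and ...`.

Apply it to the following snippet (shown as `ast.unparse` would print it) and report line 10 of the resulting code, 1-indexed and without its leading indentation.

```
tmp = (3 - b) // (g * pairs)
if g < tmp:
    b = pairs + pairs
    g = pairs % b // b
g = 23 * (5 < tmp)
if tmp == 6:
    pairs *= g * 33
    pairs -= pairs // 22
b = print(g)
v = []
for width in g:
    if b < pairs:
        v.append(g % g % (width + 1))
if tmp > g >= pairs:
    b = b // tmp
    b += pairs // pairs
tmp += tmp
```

v = [g % g % (width + 1) for width in g if b < pairs]

Transformed code:
tmp = (3 - b) // (g * pairs)
if g < tmp:
    b = pairs + pairs
    g = pairs % b // b
g = 23 * (5 < tmp)
if tmp == 6:
    pairs *= g * 33
    pairs -= pairs // 22
b = print(g)
v = [g % g % (width + 1) for width in g if b < pairs]
if tmp > g and g >= pairs:
    b = b // tmp
    b += pairs // pairs
tmp += tmp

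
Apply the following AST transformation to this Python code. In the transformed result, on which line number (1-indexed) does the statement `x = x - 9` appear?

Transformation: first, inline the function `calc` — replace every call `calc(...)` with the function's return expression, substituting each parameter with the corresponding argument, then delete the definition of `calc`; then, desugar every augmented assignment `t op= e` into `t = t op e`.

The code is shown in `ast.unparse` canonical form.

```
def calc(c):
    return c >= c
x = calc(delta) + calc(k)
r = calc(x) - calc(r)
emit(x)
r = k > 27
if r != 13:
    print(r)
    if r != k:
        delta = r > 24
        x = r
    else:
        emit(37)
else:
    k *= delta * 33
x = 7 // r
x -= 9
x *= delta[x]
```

15

Transformed code:
x = (delta >= delta) + (k >= k)
r = (x >= x) - (r >= r)
emit(x)
r = k > 27
if r != 13:
    print(r)
    if r != k:
        delta = r > 24
        x = r
    else:
        emit(37)
else:
    k = k * (delta * 33)
x = 7 // r
x = x - 9
x = x * delta[x]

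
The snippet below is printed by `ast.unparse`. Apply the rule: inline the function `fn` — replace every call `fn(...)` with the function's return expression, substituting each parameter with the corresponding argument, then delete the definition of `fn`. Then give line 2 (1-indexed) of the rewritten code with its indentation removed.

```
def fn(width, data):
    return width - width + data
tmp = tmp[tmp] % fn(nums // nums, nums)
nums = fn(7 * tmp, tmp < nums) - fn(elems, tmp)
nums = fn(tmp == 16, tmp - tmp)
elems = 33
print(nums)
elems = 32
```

nums = 7 * tmp - 7 * tmp + (tmp < nums) - (elems - elems + tmp)

Transformed code:
tmp = tmp[tmp] % (nums // nums - nums // nums + nums)
nums = 7 * tmp - 7 * tmp + (tmp < nums) - (elems - elems + tmp)
nums = (tmp == 16) - (tmp == 16) + (tmp - tmp)
elems = 33
print(nums)
elems = 32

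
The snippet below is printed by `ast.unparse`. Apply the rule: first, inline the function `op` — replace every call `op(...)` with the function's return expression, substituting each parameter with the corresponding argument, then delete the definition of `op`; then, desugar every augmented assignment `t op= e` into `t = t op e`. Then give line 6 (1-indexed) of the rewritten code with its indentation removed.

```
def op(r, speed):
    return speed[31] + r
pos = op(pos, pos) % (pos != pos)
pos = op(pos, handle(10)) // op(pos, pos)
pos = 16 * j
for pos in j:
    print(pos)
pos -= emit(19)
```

pos = pos - emit(19)

Transformed code:
pos = (pos[31] + pos) % (pos != pos)
pos = (handle(10)[31] + pos) // (pos[31] + pos)
pos = 16 * j
for pos in j:
    print(pos)
pos = pos - emit(19)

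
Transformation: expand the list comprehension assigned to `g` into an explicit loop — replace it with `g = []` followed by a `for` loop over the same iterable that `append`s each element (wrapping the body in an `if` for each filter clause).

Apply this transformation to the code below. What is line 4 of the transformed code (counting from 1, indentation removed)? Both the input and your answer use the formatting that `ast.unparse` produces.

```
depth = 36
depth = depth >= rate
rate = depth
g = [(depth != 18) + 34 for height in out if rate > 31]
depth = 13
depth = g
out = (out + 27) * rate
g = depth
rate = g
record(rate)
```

Transformed code:
depth = 36
depth = depth >= rate
rate = depth
g = []
for height in out:
    if rate > 31:
        g.append((depth != 18) + 34)
depth = 13
depth = g
out = (out + 27) * rate
g = depth
rate = g
record(rate)

g = []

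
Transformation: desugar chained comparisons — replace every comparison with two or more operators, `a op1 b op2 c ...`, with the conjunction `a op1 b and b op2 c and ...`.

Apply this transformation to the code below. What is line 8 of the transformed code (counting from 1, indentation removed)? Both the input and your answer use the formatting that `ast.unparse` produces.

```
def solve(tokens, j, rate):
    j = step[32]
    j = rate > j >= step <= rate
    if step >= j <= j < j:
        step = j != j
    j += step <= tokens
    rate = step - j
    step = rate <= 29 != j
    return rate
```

Transformed code:
def solve(tokens, j, rate):
    j = step[32]
    j = rate > j and j >= step and (step <= rate)
    if step >= j and j <= j and (j < j):
        step = j != j
    j += step <= tokens
    rate = step - j
    step = rate <= 29 and 29 != j
    return rate

step = rate <= 29 and 29 != j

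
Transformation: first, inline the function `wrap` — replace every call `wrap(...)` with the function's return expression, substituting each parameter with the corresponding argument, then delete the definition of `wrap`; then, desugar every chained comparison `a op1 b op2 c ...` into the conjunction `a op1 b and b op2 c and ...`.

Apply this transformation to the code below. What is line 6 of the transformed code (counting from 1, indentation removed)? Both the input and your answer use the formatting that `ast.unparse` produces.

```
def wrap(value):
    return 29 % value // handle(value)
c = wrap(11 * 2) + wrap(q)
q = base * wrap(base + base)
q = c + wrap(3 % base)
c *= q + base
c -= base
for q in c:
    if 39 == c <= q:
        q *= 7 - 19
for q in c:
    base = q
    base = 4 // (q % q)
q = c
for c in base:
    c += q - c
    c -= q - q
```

for q in c:

Transformed code:
c = 29 % (11 * 2) // handle(11 * 2) + 29 % q // handle(q)
q = base * (29 % (base + base) // handle(base + base))
q = c + 29 % (3 % base) // handle(3 % base)
c *= q + base
c -= base
for q in c:
    if 39 == c and c <= q:
        q *= 7 - 19
for q in c:
    base = q
    base = 4 // (q % q)
q = c
for c in base:
    c += q - c
    c -= q - q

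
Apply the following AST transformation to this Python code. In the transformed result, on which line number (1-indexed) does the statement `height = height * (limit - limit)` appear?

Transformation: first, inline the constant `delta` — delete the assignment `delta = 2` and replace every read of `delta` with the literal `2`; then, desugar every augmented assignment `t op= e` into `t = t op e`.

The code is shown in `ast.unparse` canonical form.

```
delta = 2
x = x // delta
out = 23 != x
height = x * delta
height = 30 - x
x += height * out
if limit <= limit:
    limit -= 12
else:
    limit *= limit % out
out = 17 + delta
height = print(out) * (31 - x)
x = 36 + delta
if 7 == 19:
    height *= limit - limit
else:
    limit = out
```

Transformed code:
x = x // 2
out = 23 != x
height = x * 2
height = 30 - x
x = x + height * out
if limit <= limit:
    limit = limit - 12
else:
    limit = limit * (limit % out)
out = 17 + 2
height = print(out) * (31 - x)
x = 36 + 2
if 7 == 19:
    height = height * (limit - limit)
else:
    limit = out

14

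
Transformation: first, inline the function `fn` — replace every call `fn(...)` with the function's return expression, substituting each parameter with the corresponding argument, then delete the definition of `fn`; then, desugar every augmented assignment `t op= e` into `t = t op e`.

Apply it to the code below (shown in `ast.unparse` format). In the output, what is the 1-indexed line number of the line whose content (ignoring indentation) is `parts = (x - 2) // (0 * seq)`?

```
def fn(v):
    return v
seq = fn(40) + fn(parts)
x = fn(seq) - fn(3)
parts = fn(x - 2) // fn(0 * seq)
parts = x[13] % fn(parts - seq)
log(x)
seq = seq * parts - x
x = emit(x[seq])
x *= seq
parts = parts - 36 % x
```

3

Transformed code:
seq = 40 + parts
x = seq - 3
parts = (x - 2) // (0 * seq)
parts = x[13] % (parts - seq)
log(x)
seq = seq * parts - x
x = emit(x[seq])
x = x * seq
parts = parts - 36 % x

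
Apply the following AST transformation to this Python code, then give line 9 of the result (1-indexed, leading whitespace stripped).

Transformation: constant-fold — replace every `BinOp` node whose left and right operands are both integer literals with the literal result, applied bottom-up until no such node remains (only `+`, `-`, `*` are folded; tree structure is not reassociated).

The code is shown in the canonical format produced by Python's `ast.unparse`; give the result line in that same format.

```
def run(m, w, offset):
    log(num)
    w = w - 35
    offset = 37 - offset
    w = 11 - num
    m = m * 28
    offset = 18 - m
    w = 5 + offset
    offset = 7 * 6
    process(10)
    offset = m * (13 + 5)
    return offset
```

Transformed code:
def run(m, w, offset):
    log(num)
    w = w - 35
    offset = 37 - offset
    w = 11 - num
    m = m * 28
    offset = 18 - m
    w = 5 + offset
    offset = 42
    process(10)
    offset = m * 18
    return offset

offset = 42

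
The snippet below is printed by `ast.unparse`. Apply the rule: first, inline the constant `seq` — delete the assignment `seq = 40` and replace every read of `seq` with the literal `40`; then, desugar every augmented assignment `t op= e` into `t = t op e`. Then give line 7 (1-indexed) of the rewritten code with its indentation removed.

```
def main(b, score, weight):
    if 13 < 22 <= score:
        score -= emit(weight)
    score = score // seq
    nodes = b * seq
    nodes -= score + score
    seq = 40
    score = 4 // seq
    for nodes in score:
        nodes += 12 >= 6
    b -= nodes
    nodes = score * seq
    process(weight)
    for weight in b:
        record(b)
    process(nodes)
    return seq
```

score = 4 // 40

Transformed code:
def main(b, score, weight):
    if 13 < 22 <= score:
        score = score - emit(weight)
    score = score // 40
    nodes = b * 40
    nodes = nodes - (score + score)
    score = 4 // 40
    for nodes in score:
        nodes = nodes + (12 >= 6)
    b = b - nodes
    nodes = score * 40
    process(weight)
    for weight in b:
        record(b)
    process(nodes)
    return 40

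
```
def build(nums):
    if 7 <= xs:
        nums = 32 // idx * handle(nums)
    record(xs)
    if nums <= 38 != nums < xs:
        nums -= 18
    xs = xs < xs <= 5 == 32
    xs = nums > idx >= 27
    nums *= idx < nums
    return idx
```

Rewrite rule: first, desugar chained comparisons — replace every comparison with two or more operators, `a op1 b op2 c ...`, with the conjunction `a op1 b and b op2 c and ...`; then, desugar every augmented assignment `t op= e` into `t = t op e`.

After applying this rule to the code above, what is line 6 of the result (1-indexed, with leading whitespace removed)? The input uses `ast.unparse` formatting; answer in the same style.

nums = nums - 18

Transformed code:
def build(nums):
    if 7 <= xs:
        nums = 32 // idx * handle(nums)
    record(xs)
    if nums <= 38 and 38 != nums and (nums < xs):
        nums = nums - 18
    xs = xs < xs and xs <= 5 and (5 == 32)
    xs = nums > idx and idx >= 27
    nums = nums * (idx < nums)
    return idx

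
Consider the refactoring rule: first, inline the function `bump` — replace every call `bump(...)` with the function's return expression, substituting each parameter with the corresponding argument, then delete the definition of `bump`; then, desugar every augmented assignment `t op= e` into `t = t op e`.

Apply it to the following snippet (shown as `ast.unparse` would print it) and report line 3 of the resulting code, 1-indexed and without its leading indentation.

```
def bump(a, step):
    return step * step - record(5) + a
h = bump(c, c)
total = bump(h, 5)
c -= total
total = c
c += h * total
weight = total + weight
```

c = c - total

Transformed code:
h = c * c - record(5) + c
total = 5 * 5 - record(5) + h
c = c - total
total = c
c = c + h * total
weight = total + weight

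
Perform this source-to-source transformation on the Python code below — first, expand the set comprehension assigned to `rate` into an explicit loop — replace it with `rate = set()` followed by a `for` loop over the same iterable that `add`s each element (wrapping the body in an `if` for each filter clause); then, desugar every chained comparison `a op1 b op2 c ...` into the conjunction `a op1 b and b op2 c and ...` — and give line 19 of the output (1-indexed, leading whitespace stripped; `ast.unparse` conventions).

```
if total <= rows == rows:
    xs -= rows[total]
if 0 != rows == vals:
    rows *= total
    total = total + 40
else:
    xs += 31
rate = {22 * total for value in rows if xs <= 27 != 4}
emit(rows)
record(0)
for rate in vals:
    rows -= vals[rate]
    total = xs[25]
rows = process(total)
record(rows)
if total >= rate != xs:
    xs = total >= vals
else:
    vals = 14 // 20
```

if total >= rate and rate != xs:

Transformed code:
if total <= rows and rows == rows:
    xs -= rows[total]
if 0 != rows and rows == vals:
    rows *= total
    total = total + 40
else:
    xs += 31
rate = set()
for value in rows:
    if xs <= 27 and 27 != 4:
        rate.add(22 * total)
emit(rows)
record(0)
for rate in vals:
    rows -= vals[rate]
    total = xs[25]
rows = process(total)
record(rows)
if total >= rate and rate != xs:
    xs = total >= vals
else:
    vals = 14 // 20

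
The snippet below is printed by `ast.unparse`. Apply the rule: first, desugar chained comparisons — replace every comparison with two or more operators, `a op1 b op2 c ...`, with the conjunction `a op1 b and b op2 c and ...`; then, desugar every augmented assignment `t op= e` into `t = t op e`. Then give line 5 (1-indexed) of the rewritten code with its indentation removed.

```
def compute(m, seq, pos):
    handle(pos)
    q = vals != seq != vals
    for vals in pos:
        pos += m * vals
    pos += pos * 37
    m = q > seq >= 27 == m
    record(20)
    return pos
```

Transformed code:
def compute(m, seq, pos):
    handle(pos)
    q = vals != seq and seq != vals
    for vals in pos:
        pos = pos + m * vals
    pos = pos + pos * 37
    m = q > seq and seq >= 27 and (27 == m)
    record(20)
    return pos

pos = pos + m * vals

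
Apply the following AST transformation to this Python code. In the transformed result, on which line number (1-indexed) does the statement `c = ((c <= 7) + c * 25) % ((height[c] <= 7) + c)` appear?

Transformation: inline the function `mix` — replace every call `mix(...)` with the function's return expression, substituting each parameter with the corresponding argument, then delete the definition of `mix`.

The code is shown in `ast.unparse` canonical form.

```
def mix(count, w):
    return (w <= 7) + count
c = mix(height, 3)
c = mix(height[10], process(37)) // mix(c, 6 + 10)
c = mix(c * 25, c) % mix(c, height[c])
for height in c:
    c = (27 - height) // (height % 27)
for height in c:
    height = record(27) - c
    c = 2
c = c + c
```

Transformed code:
c = (3 <= 7) + height
c = ((process(37) <= 7) + height[10]) // ((6 + 10 <= 7) + c)
c = ((c <= 7) + c * 25) % ((height[c] <= 7) + c)
for height in c:
    c = (27 - height) // (height % 27)
for height in c:
    height = record(27) - c
    c = 2
c = c + c

3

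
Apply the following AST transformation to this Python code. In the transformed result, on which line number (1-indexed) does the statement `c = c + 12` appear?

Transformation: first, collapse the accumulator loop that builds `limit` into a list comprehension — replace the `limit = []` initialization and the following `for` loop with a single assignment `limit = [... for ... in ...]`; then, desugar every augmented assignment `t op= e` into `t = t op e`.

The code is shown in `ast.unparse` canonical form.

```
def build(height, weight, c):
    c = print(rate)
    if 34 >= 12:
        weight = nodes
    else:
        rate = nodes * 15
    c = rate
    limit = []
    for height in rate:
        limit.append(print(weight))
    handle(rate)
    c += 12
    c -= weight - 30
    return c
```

10

Transformed code:
def build(height, weight, c):
    c = print(rate)
    if 34 >= 12:
        weight = nodes
    else:
        rate = nodes * 15
    c = rate
    limit = [print(weight) for height in rate]
    handle(rate)
    c = c + 12
    c = c - (weight - 30)
    return c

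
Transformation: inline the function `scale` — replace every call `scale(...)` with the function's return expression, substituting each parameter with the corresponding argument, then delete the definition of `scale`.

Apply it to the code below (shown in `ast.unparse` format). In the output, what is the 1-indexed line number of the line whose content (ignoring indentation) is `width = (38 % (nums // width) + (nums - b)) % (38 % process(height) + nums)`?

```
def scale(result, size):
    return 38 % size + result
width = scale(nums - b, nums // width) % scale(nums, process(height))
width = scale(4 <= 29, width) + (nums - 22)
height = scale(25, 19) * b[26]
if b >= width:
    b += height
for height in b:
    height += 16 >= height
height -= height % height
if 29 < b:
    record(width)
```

Transformed code:
width = (38 % (nums // width) + (nums - b)) % (38 % process(height) + nums)
width = 38 % width + (4 <= 29) + (nums - 22)
height = (38 % 19 + 25) * b[26]
if b >= width:
    b += height
for height in b:
    height += 16 >= height
height -= height % height
if 29 < b:
    record(width)

1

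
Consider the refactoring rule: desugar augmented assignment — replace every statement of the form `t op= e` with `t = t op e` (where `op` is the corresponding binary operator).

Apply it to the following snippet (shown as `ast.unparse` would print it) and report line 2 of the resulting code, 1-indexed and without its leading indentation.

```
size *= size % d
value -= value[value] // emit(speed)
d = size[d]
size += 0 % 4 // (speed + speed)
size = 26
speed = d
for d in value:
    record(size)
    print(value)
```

value = value - value[value] // emit(speed)

Transformed code:
size = size * (size % d)
value = value - value[value] // emit(speed)
d = size[d]
size = size + 0 % 4 // (speed + speed)
size = 26
speed = d
for d in value:
    record(size)
    print(value)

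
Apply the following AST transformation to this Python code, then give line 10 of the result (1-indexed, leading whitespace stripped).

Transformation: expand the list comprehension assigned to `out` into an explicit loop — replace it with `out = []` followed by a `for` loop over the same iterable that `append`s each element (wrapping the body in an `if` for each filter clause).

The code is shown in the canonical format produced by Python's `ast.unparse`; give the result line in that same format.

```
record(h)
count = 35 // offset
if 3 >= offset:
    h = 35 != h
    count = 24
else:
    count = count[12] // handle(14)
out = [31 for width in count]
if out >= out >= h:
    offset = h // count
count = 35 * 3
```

out.append(31)

Transformed code:
record(h)
count = 35 // offset
if 3 >= offset:
    h = 35 != h
    count = 24
else:
    count = count[12] // handle(14)
out = []
for width in count:
    out.append(31)
if out >= out >= h:
    offset = h // count
count = 35 * 3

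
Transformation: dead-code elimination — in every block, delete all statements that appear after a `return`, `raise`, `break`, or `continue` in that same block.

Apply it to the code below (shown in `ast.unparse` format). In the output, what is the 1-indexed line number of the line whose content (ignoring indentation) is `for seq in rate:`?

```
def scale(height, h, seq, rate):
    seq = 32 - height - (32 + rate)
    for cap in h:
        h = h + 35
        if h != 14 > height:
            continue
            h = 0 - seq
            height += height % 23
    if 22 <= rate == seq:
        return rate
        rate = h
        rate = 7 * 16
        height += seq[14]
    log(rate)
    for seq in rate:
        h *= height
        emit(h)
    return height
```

10

Transformed code:
def scale(height, h, seq, rate):
    seq = 32 - height - (32 + rate)
    for cap in h:
        h = h + 35
        if h != 14 > height:
            continue
    if 22 <= rate == seq:
        return rate
    log(rate)
    for seq in rate:
        h *= height
        emit(h)
    return height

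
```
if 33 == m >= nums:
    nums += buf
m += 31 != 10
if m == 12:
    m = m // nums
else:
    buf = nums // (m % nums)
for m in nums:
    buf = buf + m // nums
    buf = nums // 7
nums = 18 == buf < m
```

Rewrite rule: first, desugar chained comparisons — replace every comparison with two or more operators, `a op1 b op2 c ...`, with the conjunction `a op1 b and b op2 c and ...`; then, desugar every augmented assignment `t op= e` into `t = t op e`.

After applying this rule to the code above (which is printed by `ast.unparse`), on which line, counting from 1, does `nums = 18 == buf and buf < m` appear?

11

Transformed code:
if 33 == m and m >= nums:
    nums = nums + buf
m = m + (31 != 10)
if m == 12:
    m = m // nums
else:
    buf = nums // (m % nums)
for m in nums:
    buf = buf + m // nums
    buf = nums // 7
nums = 18 == buf and buf < m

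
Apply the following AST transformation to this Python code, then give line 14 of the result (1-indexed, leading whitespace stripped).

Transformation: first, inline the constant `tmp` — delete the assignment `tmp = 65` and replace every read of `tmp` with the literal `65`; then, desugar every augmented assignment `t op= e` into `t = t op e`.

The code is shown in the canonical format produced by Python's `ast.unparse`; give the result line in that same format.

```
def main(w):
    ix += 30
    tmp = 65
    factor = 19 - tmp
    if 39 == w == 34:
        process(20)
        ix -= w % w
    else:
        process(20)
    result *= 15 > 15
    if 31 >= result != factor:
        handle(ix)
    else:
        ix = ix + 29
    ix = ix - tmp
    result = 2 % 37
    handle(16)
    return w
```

Transformed code:
def main(w):
    ix = ix + 30
    factor = 19 - 65
    if 39 == w == 34:
        process(20)
        ix = ix - w % w
    else:
        process(20)
    result = result * (15 > 15)
    if 31 >= result != factor:
        handle(ix)
    else:
        ix = ix + 29
    ix = ix - 65
    result = 2 % 37
    handle(16)
    return w

ix = ix - 65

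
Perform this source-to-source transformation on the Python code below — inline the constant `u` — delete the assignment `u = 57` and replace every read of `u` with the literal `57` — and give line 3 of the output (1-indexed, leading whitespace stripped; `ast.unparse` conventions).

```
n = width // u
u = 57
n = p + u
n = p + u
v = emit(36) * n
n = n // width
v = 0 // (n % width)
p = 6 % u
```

Transformed code:
n = width // 57
n = p + 57
n = p + 57
v = emit(36) * n
n = n // width
v = 0 // (n % width)
p = 6 % 57

n = p + 57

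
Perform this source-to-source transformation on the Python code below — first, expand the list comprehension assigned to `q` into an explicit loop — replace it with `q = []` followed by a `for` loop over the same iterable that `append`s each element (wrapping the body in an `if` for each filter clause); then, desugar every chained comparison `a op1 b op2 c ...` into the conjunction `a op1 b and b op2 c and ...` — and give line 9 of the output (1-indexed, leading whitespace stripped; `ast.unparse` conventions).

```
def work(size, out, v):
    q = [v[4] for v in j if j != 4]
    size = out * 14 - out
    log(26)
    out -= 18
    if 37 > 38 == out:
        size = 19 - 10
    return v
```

Transformed code:
def work(size, out, v):
    q = []
    for v in j:
        if j != 4:
            q.append(v[4])
    size = out * 14 - out
    log(26)
    out -= 18
    if 37 > 38 and 38 == out:
        size = 19 - 10
    return v

if 37 > 38 and 38 == out:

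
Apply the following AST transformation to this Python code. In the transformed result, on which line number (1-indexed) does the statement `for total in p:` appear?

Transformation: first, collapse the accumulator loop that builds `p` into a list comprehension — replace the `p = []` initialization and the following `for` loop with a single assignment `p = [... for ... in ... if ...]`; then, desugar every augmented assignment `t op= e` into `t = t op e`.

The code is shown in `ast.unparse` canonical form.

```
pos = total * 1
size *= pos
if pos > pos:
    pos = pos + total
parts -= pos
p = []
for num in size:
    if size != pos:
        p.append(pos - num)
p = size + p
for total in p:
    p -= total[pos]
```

8

Transformed code:
pos = total * 1
size = size * pos
if pos > pos:
    pos = pos + total
parts = parts - pos
p = [pos - num for num in size if size != pos]
p = size + p
for total in p:
    p = p - total[pos]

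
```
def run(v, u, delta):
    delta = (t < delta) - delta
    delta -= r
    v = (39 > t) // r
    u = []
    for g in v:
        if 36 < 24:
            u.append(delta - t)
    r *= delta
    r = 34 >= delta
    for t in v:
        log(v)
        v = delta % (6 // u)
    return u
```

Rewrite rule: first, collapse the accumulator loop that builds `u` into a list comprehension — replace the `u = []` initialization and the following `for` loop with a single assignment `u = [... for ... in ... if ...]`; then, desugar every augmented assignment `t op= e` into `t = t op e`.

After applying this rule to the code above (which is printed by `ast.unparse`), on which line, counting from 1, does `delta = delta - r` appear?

3

Transformed code:
def run(v, u, delta):
    delta = (t < delta) - delta
    delta = delta - r
    v = (39 > t) // r
    u = [delta - t for g in v if 36 < 24]
    r = r * delta
    r = 34 >= delta
    for t in v:
        log(v)
        v = delta % (6 // u)
    return u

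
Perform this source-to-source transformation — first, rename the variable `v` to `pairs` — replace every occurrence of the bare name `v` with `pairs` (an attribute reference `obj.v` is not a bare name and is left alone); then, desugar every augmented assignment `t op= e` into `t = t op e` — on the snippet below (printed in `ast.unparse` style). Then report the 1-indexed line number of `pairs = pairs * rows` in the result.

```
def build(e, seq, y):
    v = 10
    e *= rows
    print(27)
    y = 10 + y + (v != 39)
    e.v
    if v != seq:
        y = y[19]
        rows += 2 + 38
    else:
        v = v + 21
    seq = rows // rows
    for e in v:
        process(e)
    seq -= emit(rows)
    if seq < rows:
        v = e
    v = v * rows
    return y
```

18

Transformed code:
def build(e, seq, y):
    pairs = 10
    e = e * rows
    print(27)
    y = 10 + y + (pairs != 39)
    e.v
    if pairs != seq:
        y = y[19]
        rows = rows + (2 + 38)
    else:
        pairs = pairs + 21
    seq = rows // rows
    for e in pairs:
        process(e)
    seq = seq - emit(rows)
    if seq < rows:
        pairs = e
    pairs = pairs * rows
    return y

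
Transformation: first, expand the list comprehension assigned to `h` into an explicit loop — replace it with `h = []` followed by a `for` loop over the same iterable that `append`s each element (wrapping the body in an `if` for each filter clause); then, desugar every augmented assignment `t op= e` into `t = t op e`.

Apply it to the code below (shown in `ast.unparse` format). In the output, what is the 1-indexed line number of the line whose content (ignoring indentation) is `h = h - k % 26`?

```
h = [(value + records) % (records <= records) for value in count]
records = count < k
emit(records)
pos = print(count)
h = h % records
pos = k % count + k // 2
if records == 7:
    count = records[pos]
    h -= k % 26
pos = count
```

Transformed code:
h = []
for value in count:
    h.append((value + records) % (records <= records))
records = count < k
emit(records)
pos = print(count)
h = h % records
pos = k % count + k // 2
if records == 7:
    count = records[pos]
    h = h - k % 26
pos = count

11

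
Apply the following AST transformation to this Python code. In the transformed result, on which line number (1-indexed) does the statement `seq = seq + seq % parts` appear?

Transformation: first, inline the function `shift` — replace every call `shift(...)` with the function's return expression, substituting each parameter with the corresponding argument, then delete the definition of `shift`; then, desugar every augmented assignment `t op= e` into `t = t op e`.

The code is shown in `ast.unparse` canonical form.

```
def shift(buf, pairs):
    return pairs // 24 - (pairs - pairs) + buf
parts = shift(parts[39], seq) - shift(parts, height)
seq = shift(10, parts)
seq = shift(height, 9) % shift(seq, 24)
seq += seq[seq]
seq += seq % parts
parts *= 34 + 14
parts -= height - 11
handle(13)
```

5

Transformed code:
parts = seq // 24 - (seq - seq) + parts[39] - (height // 24 - (height - height) + parts)
seq = parts // 24 - (parts - parts) + 10
seq = (9 // 24 - (9 - 9) + height) % (24 // 24 - (24 - 24) + seq)
seq = seq + seq[seq]
seq = seq + seq % parts
parts = parts * (34 + 14)
parts = parts - (height - 11)
handle(13)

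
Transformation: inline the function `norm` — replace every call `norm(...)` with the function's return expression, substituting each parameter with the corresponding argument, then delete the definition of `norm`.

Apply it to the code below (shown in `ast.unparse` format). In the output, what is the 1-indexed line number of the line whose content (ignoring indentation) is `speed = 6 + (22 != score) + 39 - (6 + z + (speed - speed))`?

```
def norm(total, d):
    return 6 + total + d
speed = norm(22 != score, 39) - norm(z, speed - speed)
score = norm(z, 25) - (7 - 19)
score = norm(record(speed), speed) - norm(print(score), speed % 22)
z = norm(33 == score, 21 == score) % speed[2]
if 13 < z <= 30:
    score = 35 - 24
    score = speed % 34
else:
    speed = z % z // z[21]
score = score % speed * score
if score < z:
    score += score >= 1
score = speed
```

Transformed code:
speed = 6 + (22 != score) + 39 - (6 + z + (speed - speed))
score = 6 + z + 25 - (7 - 19)
score = 6 + record(speed) + speed - (6 + print(score) + speed % 22)
z = (6 + (33 == score) + (21 == score)) % speed[2]
if 13 < z <= 30:
    score = 35 - 24
    score = speed % 34
else:
    speed = z % z // z[21]
score = score % speed * score
if score < z:
    score += score >= 1
score = speed

1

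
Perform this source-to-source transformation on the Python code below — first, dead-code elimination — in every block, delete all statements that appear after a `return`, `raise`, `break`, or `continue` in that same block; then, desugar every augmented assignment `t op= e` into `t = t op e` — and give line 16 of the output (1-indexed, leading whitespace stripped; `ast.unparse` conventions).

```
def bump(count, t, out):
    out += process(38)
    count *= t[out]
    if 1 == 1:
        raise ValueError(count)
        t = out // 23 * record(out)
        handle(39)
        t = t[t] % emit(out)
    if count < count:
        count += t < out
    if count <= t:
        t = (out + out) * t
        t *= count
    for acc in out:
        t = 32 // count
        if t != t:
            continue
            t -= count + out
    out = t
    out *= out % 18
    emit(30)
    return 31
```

Transformed code:
def bump(count, t, out):
    out = out + process(38)
    count = count * t[out]
    if 1 == 1:
        raise ValueError(count)
    if count < count:
        count = count + (t < out)
    if count <= t:
        t = (out + out) * t
        t = t * count
    for acc in out:
        t = 32 // count
        if t != t:
            continue
    out = t
    out = out * (out % 18)
    emit(30)
    return 31

out = out * (out % 18)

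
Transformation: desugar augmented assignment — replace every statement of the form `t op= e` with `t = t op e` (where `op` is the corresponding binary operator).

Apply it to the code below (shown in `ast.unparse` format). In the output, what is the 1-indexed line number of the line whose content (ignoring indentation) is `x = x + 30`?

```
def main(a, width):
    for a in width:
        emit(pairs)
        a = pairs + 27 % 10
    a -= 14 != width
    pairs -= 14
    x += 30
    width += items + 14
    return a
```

Transformed code:
def main(a, width):
    for a in width:
        emit(pairs)
        a = pairs + 27 % 10
    a = a - (14 != width)
    pairs = pairs - 14
    x = x + 30
    width = width + (items + 14)
    return a

7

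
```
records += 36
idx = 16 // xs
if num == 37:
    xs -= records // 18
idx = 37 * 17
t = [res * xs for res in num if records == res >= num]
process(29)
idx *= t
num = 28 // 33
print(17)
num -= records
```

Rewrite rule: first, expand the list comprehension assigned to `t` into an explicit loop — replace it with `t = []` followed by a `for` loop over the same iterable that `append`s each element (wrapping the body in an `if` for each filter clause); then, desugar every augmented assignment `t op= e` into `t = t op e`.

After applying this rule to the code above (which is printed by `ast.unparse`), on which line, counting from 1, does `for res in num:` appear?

Transformed code:
records = records + 36
idx = 16 // xs
if num == 37:
    xs = xs - records // 18
idx = 37 * 17
t = []
for res in num:
    if records == res >= num:
        t.append(res * xs)
process(29)
idx = idx * t
num = 28 // 33
print(17)
num = num - records

7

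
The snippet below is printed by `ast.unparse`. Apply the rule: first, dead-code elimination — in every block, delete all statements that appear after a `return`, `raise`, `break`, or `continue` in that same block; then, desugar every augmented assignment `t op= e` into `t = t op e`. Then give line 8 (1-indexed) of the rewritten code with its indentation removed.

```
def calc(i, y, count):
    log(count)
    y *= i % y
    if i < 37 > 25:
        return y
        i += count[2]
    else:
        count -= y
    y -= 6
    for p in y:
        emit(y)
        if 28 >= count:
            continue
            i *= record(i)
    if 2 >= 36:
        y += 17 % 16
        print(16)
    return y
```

Transformed code:
def calc(i, y, count):
    log(count)
    y = y * (i % y)
    if i < 37 > 25:
        return y
    else:
        count = count - y
    y = y - 6
    for p in y:
        emit(y)
        if 28 >= count:
            continue
    if 2 >= 36:
        y = y + 17 % 16
        print(16)
    return y

y = y - 6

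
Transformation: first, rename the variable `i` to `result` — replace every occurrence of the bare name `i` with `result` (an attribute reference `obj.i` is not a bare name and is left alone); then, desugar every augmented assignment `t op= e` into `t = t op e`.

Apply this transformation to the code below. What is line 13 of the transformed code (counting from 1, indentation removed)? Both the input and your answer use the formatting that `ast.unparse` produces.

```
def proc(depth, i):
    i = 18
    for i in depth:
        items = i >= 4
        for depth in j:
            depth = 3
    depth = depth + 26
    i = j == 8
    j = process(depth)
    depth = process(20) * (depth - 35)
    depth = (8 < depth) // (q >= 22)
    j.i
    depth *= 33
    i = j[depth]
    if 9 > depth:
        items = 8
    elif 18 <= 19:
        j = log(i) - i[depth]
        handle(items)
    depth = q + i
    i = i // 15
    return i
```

depth = depth * 33

Transformed code:
def proc(depth, result):
    result = 18
    for result in depth:
        items = result >= 4
        for depth in j:
            depth = 3
    depth = depth + 26
    result = j == 8
    j = process(depth)
    depth = process(20) * (depth - 35)
    depth = (8 < depth) // (q >= 22)
    j.i
    depth = depth * 33
    result = j[depth]
    if 9 > depth:
        items = 8
    elif 18 <= 19:
        j = log(result) - result[depth]
        handle(items)
    depth = q + result
    result = result // 15
    return result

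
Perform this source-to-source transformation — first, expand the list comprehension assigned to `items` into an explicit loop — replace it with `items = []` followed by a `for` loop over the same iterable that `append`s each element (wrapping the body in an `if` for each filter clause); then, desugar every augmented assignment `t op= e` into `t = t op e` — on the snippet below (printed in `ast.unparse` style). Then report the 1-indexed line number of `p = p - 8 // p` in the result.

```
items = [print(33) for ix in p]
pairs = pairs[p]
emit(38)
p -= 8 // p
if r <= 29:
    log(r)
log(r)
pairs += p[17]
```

6

Transformed code:
items = []
for ix in p:
    items.append(print(33))
pairs = pairs[p]
emit(38)
p = p - 8 // p
if r <= 29:
    log(r)
log(r)
pairs = pairs + p[17]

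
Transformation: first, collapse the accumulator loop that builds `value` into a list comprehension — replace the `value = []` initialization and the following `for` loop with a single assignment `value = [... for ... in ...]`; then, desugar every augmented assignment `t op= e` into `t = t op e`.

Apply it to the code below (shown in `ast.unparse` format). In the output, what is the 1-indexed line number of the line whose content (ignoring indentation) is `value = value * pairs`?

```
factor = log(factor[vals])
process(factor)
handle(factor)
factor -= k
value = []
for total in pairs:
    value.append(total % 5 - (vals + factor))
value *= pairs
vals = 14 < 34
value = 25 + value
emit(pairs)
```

Transformed code:
factor = log(factor[vals])
process(factor)
handle(factor)
factor = factor - k
value = [total % 5 - (vals + factor) for total in pairs]
value = value * pairs
vals = 14 < 34
value = 25 + value
emit(pairs)

6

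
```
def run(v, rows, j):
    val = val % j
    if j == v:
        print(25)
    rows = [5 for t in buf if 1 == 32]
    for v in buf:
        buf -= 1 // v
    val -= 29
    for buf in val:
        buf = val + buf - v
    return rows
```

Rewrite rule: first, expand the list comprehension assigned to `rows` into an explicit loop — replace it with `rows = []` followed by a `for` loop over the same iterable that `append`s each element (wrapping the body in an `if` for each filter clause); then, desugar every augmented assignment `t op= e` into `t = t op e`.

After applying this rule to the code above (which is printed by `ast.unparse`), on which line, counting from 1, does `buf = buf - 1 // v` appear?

Transformed code:
def run(v, rows, j):
    val = val % j
    if j == v:
        print(25)
    rows = []
    for t in buf:
        if 1 == 32:
            rows.append(5)
    for v in buf:
        buf = buf - 1 // v
    val = val - 29
    for buf in val:
        buf = val + buf - v
    return rows

10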